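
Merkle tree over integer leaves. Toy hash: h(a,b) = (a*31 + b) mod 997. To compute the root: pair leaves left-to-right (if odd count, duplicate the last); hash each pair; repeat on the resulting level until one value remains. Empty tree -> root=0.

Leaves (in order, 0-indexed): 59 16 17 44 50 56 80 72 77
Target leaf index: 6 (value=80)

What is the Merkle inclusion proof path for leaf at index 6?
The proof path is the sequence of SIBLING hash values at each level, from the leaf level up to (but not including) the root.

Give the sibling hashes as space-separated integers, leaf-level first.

L0 (leaves): [59, 16, 17, 44, 50, 56, 80, 72, 77], target index=6
L1: h(59,16)=(59*31+16)%997=848 [pair 0] h(17,44)=(17*31+44)%997=571 [pair 1] h(50,56)=(50*31+56)%997=609 [pair 2] h(80,72)=(80*31+72)%997=558 [pair 3] h(77,77)=(77*31+77)%997=470 [pair 4] -> [848, 571, 609, 558, 470]
  Sibling for proof at L0: 72
L2: h(848,571)=(848*31+571)%997=937 [pair 0] h(609,558)=(609*31+558)%997=494 [pair 1] h(470,470)=(470*31+470)%997=85 [pair 2] -> [937, 494, 85]
  Sibling for proof at L1: 609
L3: h(937,494)=(937*31+494)%997=628 [pair 0] h(85,85)=(85*31+85)%997=726 [pair 1] -> [628, 726]
  Sibling for proof at L2: 937
L4: h(628,726)=(628*31+726)%997=254 [pair 0] -> [254]
  Sibling for proof at L3: 726
Root: 254
Proof path (sibling hashes from leaf to root): [72, 609, 937, 726]

Answer: 72 609 937 726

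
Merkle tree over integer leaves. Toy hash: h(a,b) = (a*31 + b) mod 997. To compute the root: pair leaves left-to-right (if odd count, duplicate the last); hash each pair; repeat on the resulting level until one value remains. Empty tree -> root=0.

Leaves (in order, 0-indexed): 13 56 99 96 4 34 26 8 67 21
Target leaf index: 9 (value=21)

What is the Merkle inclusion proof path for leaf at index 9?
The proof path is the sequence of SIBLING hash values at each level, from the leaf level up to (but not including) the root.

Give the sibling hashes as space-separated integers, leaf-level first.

L0 (leaves): [13, 56, 99, 96, 4, 34, 26, 8, 67, 21], target index=9
L1: h(13,56)=(13*31+56)%997=459 [pair 0] h(99,96)=(99*31+96)%997=174 [pair 1] h(4,34)=(4*31+34)%997=158 [pair 2] h(26,8)=(26*31+8)%997=814 [pair 3] h(67,21)=(67*31+21)%997=104 [pair 4] -> [459, 174, 158, 814, 104]
  Sibling for proof at L0: 67
L2: h(459,174)=(459*31+174)%997=445 [pair 0] h(158,814)=(158*31+814)%997=727 [pair 1] h(104,104)=(104*31+104)%997=337 [pair 2] -> [445, 727, 337]
  Sibling for proof at L1: 104
L3: h(445,727)=(445*31+727)%997=564 [pair 0] h(337,337)=(337*31+337)%997=814 [pair 1] -> [564, 814]
  Sibling for proof at L2: 337
L4: h(564,814)=(564*31+814)%997=352 [pair 0] -> [352]
  Sibling for proof at L3: 564
Root: 352
Proof path (sibling hashes from leaf to root): [67, 104, 337, 564]

Answer: 67 104 337 564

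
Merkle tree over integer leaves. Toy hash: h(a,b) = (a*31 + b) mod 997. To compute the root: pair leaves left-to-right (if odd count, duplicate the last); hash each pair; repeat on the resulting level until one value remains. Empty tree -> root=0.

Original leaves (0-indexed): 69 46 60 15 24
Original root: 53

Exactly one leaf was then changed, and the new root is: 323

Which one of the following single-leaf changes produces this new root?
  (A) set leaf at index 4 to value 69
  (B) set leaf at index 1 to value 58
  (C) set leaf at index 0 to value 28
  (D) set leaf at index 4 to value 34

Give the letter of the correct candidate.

Original leaves: [69, 46, 60, 15, 24]
Target new root: 323
Try each candidate change and compute the resulting root:
Candidate A: set leaf[4] = 69 -> leaves = [69, 46, 60, 15, 69]
  L0: [69, 46, 60, 15, 69]
  L1: h(69,46)=(69*31+46)%997=191 h(60,15)=(60*31+15)%997=878 h(69,69)=(69*31+69)%997=214 -> [191, 878, 214]
  L2: h(191,878)=(191*31+878)%997=817 h(214,214)=(214*31+214)%997=866 -> [817, 866]
  L3: h(817,866)=(817*31+866)%997=271 -> [271]
  root = 271 != target 323
Candidate B: set leaf[1] = 58 -> leaves = [69, 58, 60, 15, 24]
  L0: [69, 58, 60, 15, 24]
  L1: h(69,58)=(69*31+58)%997=203 h(60,15)=(60*31+15)%997=878 h(24,24)=(24*31+24)%997=768 -> [203, 878, 768]
  L2: h(203,878)=(203*31+878)%997=192 h(768,768)=(768*31+768)%997=648 -> [192, 648]
  L3: h(192,648)=(192*31+648)%997=618 -> [618]
  root = 618 != target 323
Candidate C: set leaf[0] = 28 -> leaves = [28, 46, 60, 15, 24]
  L0: [28, 46, 60, 15, 24]
  L1: h(28,46)=(28*31+46)%997=914 h(60,15)=(60*31+15)%997=878 h(24,24)=(24*31+24)%997=768 -> [914, 878, 768]
  L2: h(914,878)=(914*31+878)%997=299 h(768,768)=(768*31+768)%997=648 -> [299, 648]
  L3: h(299,648)=(299*31+648)%997=944 -> [944]
  root = 944 != target 323
Candidate D: set leaf[4] = 34 -> leaves = [69, 46, 60, 15, 34]
  L0: [69, 46, 60, 15, 34]
  L1: h(69,46)=(69*31+46)%997=191 h(60,15)=(60*31+15)%997=878 h(34,34)=(34*31+34)%997=91 -> [191, 878, 91]
  L2: h(191,878)=(191*31+878)%997=817 h(91,91)=(91*31+91)%997=918 -> [817, 918]
  L3: h(817,918)=(817*31+918)%997=323 -> [323]
  root = 323 == target 323  ** MATCH **
Candidate D produces the target root.

Answer: D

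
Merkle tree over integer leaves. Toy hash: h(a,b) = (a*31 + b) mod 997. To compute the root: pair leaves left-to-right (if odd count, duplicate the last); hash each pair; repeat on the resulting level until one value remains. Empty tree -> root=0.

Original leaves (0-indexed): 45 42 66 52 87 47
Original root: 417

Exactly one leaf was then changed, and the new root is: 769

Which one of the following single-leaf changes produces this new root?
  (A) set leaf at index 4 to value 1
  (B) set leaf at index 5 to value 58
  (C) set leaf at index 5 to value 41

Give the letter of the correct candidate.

Answer: B

Derivation:
Original leaves: [45, 42, 66, 52, 87, 47]
Target new root: 769
Try each candidate change and compute the resulting root:
Candidate A: set leaf[4] = 1 -> leaves = [45, 42, 66, 52, 1, 47]
  L0: [45, 42, 66, 52, 1, 47]
  L1: h(45,42)=(45*31+42)%997=440 h(66,52)=(66*31+52)%997=104 h(1,47)=(1*31+47)%997=78 -> [440, 104, 78]
  L2: h(440,104)=(440*31+104)%997=783 h(78,78)=(78*31+78)%997=502 -> [783, 502]
  L3: h(783,502)=(783*31+502)%997=847 -> [847]
  root = 847 != target 769
Candidate B: set leaf[5] = 58 -> leaves = [45, 42, 66, 52, 87, 58]
  L0: [45, 42, 66, 52, 87, 58]
  L1: h(45,42)=(45*31+42)%997=440 h(66,52)=(66*31+52)%997=104 h(87,58)=(87*31+58)%997=761 -> [440, 104, 761]
  L2: h(440,104)=(440*31+104)%997=783 h(761,761)=(761*31+761)%997=424 -> [783, 424]
  L3: h(783,424)=(783*31+424)%997=769 -> [769]
  root = 769 == target 769  ** MATCH **
Candidate C: set leaf[5] = 41 -> leaves = [45, 42, 66, 52, 87, 41]
  L0: [45, 42, 66, 52, 87, 41]
  L1: h(45,42)=(45*31+42)%997=440 h(66,52)=(66*31+52)%997=104 h(87,41)=(87*31+41)%997=744 -> [440, 104, 744]
  L2: h(440,104)=(440*31+104)%997=783 h(744,744)=(744*31+744)%997=877 -> [783, 877]
  L3: h(783,877)=(783*31+877)%997=225 -> [225]
  root = 225 != target 769
Candidate B produces the target root.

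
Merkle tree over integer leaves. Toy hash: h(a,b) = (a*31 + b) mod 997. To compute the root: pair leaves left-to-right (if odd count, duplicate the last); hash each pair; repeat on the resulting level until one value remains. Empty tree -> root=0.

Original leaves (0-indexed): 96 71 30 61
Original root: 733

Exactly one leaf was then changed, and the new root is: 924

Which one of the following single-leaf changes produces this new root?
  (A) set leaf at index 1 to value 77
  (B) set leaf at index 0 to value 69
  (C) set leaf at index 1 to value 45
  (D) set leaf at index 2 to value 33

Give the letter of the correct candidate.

Original leaves: [96, 71, 30, 61]
Target new root: 924
Try each candidate change and compute the resulting root:
Candidate A: set leaf[1] = 77 -> leaves = [96, 77, 30, 61]
  L0: [96, 77, 30, 61]
  L1: h(96,77)=(96*31+77)%997=62 h(30,61)=(30*31+61)%997=991 -> [62, 991]
  L2: h(62,991)=(62*31+991)%997=919 -> [919]
  root = 919 != target 924
Candidate B: set leaf[0] = 69 -> leaves = [69, 71, 30, 61]
  L0: [69, 71, 30, 61]
  L1: h(69,71)=(69*31+71)%997=216 h(30,61)=(30*31+61)%997=991 -> [216, 991]
  L2: h(216,991)=(216*31+991)%997=708 -> [708]
  root = 708 != target 924
Candidate C: set leaf[1] = 45 -> leaves = [96, 45, 30, 61]
  L0: [96, 45, 30, 61]
  L1: h(96,45)=(96*31+45)%997=30 h(30,61)=(30*31+61)%997=991 -> [30, 991]
  L2: h(30,991)=(30*31+991)%997=924 -> [924]
  root = 924 == target 924  ** MATCH **
Candidate D: set leaf[2] = 33 -> leaves = [96, 71, 33, 61]
  L0: [96, 71, 33, 61]
  L1: h(96,71)=(96*31+71)%997=56 h(33,61)=(33*31+61)%997=87 -> [56, 87]
  L2: h(56,87)=(56*31+87)%997=826 -> [826]
  root = 826 != target 924
Candidate C produces the target root.

Answer: C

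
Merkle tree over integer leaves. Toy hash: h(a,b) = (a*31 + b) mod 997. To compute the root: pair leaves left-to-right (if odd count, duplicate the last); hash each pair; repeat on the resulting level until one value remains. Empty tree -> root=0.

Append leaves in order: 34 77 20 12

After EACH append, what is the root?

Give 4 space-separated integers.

Answer: 34 134 806 798

Derivation:
After append 34 (leaves=[34]):
  L0: [34]
  root=34
After append 77 (leaves=[34, 77]):
  L0: [34, 77]
  L1: h(34,77)=(34*31+77)%997=134 -> [134]
  root=134
After append 20 (leaves=[34, 77, 20]):
  L0: [34, 77, 20]
  L1: h(34,77)=(34*31+77)%997=134 h(20,20)=(20*31+20)%997=640 -> [134, 640]
  L2: h(134,640)=(134*31+640)%997=806 -> [806]
  root=806
After append 12 (leaves=[34, 77, 20, 12]):
  L0: [34, 77, 20, 12]
  L1: h(34,77)=(34*31+77)%997=134 h(20,12)=(20*31+12)%997=632 -> [134, 632]
  L2: h(134,632)=(134*31+632)%997=798 -> [798]
  root=798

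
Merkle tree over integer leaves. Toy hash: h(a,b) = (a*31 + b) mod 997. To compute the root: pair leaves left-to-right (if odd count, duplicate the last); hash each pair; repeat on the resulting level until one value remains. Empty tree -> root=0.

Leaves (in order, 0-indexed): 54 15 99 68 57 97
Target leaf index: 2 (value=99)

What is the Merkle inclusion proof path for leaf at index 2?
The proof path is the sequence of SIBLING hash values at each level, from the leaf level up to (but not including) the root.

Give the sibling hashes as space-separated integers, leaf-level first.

L0 (leaves): [54, 15, 99, 68, 57, 97], target index=2
L1: h(54,15)=(54*31+15)%997=692 [pair 0] h(99,68)=(99*31+68)%997=146 [pair 1] h(57,97)=(57*31+97)%997=867 [pair 2] -> [692, 146, 867]
  Sibling for proof at L0: 68
L2: h(692,146)=(692*31+146)%997=661 [pair 0] h(867,867)=(867*31+867)%997=825 [pair 1] -> [661, 825]
  Sibling for proof at L1: 692
L3: h(661,825)=(661*31+825)%997=379 [pair 0] -> [379]
  Sibling for proof at L2: 825
Root: 379
Proof path (sibling hashes from leaf to root): [68, 692, 825]

Answer: 68 692 825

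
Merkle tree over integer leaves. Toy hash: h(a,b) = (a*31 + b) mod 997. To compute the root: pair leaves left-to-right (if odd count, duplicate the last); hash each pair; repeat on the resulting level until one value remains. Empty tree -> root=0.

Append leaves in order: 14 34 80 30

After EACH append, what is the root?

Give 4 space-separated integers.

After append 14 (leaves=[14]):
  L0: [14]
  root=14
After append 34 (leaves=[14, 34]):
  L0: [14, 34]
  L1: h(14,34)=(14*31+34)%997=468 -> [468]
  root=468
After append 80 (leaves=[14, 34, 80]):
  L0: [14, 34, 80]
  L1: h(14,34)=(14*31+34)%997=468 h(80,80)=(80*31+80)%997=566 -> [468, 566]
  L2: h(468,566)=(468*31+566)%997=119 -> [119]
  root=119
After append 30 (leaves=[14, 34, 80, 30]):
  L0: [14, 34, 80, 30]
  L1: h(14,34)=(14*31+34)%997=468 h(80,30)=(80*31+30)%997=516 -> [468, 516]
  L2: h(468,516)=(468*31+516)%997=69 -> [69]
  root=69

Answer: 14 468 119 69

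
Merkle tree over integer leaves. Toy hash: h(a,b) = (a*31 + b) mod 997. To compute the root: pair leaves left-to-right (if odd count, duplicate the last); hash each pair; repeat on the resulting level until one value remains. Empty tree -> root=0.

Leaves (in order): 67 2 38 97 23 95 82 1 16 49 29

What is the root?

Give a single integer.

Answer: 761

Derivation:
L0: [67, 2, 38, 97, 23, 95, 82, 1, 16, 49, 29]
L1: h(67,2)=(67*31+2)%997=85 h(38,97)=(38*31+97)%997=278 h(23,95)=(23*31+95)%997=808 h(82,1)=(82*31+1)%997=549 h(16,49)=(16*31+49)%997=545 h(29,29)=(29*31+29)%997=928 -> [85, 278, 808, 549, 545, 928]
L2: h(85,278)=(85*31+278)%997=919 h(808,549)=(808*31+549)%997=672 h(545,928)=(545*31+928)%997=874 -> [919, 672, 874]
L3: h(919,672)=(919*31+672)%997=248 h(874,874)=(874*31+874)%997=52 -> [248, 52]
L4: h(248,52)=(248*31+52)%997=761 -> [761]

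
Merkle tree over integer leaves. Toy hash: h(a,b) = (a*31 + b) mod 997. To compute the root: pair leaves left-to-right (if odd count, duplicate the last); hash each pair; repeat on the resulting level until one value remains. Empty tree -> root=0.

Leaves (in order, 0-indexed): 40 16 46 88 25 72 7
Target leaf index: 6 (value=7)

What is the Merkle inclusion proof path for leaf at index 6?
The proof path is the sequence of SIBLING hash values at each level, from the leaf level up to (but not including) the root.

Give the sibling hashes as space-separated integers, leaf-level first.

L0 (leaves): [40, 16, 46, 88, 25, 72, 7], target index=6
L1: h(40,16)=(40*31+16)%997=259 [pair 0] h(46,88)=(46*31+88)%997=517 [pair 1] h(25,72)=(25*31+72)%997=847 [pair 2] h(7,7)=(7*31+7)%997=224 [pair 3] -> [259, 517, 847, 224]
  Sibling for proof at L0: 7
L2: h(259,517)=(259*31+517)%997=570 [pair 0] h(847,224)=(847*31+224)%997=559 [pair 1] -> [570, 559]
  Sibling for proof at L1: 847
L3: h(570,559)=(570*31+559)%997=283 [pair 0] -> [283]
  Sibling for proof at L2: 570
Root: 283
Proof path (sibling hashes from leaf to root): [7, 847, 570]

Answer: 7 847 570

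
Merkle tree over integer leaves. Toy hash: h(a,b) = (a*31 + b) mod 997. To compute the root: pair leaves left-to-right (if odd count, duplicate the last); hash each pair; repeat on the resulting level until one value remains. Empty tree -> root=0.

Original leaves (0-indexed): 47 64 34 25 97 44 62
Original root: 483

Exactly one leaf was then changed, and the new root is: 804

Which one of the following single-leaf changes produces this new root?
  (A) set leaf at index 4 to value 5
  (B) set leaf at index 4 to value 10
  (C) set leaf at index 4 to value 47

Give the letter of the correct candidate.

Original leaves: [47, 64, 34, 25, 97, 44, 62]
Target new root: 804
Try each candidate change and compute the resulting root:
Candidate A: set leaf[4] = 5 -> leaves = [47, 64, 34, 25, 5, 44, 62]
  L0: [47, 64, 34, 25, 5, 44, 62]
  L1: h(47,64)=(47*31+64)%997=524 h(34,25)=(34*31+25)%997=82 h(5,44)=(5*31+44)%997=199 h(62,62)=(62*31+62)%997=987 -> [524, 82, 199, 987]
  L2: h(524,82)=(524*31+82)%997=374 h(199,987)=(199*31+987)%997=177 -> [374, 177]
  L3: h(374,177)=(374*31+177)%997=804 -> [804]
  root = 804 == target 804  ** MATCH **
Candidate B: set leaf[4] = 10 -> leaves = [47, 64, 34, 25, 10, 44, 62]
  L0: [47, 64, 34, 25, 10, 44, 62]
  L1: h(47,64)=(47*31+64)%997=524 h(34,25)=(34*31+25)%997=82 h(10,44)=(10*31+44)%997=354 h(62,62)=(62*31+62)%997=987 -> [524, 82, 354, 987]
  L2: h(524,82)=(524*31+82)%997=374 h(354,987)=(354*31+987)%997=994 -> [374, 994]
  L3: h(374,994)=(374*31+994)%997=624 -> [624]
  root = 624 != target 804
Candidate C: set leaf[4] = 47 -> leaves = [47, 64, 34, 25, 47, 44, 62]
  L0: [47, 64, 34, 25, 47, 44, 62]
  L1: h(47,64)=(47*31+64)%997=524 h(34,25)=(34*31+25)%997=82 h(47,44)=(47*31+44)%997=504 h(62,62)=(62*31+62)%997=987 -> [524, 82, 504, 987]
  L2: h(524,82)=(524*31+82)%997=374 h(504,987)=(504*31+987)%997=659 -> [374, 659]
  L3: h(374,659)=(374*31+659)%997=289 -> [289]
  root = 289 != target 804
Candidate A produces the target root.

Answer: A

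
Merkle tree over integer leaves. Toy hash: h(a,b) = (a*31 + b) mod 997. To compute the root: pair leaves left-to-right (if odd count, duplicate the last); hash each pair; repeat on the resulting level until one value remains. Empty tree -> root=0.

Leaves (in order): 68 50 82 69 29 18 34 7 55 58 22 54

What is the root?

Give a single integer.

L0: [68, 50, 82, 69, 29, 18, 34, 7, 55, 58, 22, 54]
L1: h(68,50)=(68*31+50)%997=164 h(82,69)=(82*31+69)%997=617 h(29,18)=(29*31+18)%997=917 h(34,7)=(34*31+7)%997=64 h(55,58)=(55*31+58)%997=766 h(22,54)=(22*31+54)%997=736 -> [164, 617, 917, 64, 766, 736]
L2: h(164,617)=(164*31+617)%997=716 h(917,64)=(917*31+64)%997=575 h(766,736)=(766*31+736)%997=554 -> [716, 575, 554]
L3: h(716,575)=(716*31+575)%997=837 h(554,554)=(554*31+554)%997=779 -> [837, 779]
L4: h(837,779)=(837*31+779)%997=804 -> [804]

Answer: 804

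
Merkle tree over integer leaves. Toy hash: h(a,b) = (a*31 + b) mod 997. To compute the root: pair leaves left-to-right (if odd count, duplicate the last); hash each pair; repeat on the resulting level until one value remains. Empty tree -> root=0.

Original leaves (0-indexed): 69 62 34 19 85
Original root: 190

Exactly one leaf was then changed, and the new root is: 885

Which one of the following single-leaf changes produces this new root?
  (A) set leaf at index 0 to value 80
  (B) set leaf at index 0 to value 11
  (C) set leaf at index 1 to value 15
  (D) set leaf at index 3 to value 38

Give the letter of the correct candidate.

Answer: C

Derivation:
Original leaves: [69, 62, 34, 19, 85]
Target new root: 885
Try each candidate change and compute the resulting root:
Candidate A: set leaf[0] = 80 -> leaves = [80, 62, 34, 19, 85]
  L0: [80, 62, 34, 19, 85]
  L1: h(80,62)=(80*31+62)%997=548 h(34,19)=(34*31+19)%997=76 h(85,85)=(85*31+85)%997=726 -> [548, 76, 726]
  L2: h(548,76)=(548*31+76)%997=115 h(726,726)=(726*31+726)%997=301 -> [115, 301]
  L3: h(115,301)=(115*31+301)%997=875 -> [875]
  root = 875 != target 885
Candidate B: set leaf[0] = 11 -> leaves = [11, 62, 34, 19, 85]
  L0: [11, 62, 34, 19, 85]
  L1: h(11,62)=(11*31+62)%997=403 h(34,19)=(34*31+19)%997=76 h(85,85)=(85*31+85)%997=726 -> [403, 76, 726]
  L2: h(403,76)=(403*31+76)%997=605 h(726,726)=(726*31+726)%997=301 -> [605, 301]
  L3: h(605,301)=(605*31+301)%997=113 -> [113]
  root = 113 != target 885
Candidate C: set leaf[1] = 15 -> leaves = [69, 15, 34, 19, 85]
  L0: [69, 15, 34, 19, 85]
  L1: h(69,15)=(69*31+15)%997=160 h(34,19)=(34*31+19)%997=76 h(85,85)=(85*31+85)%997=726 -> [160, 76, 726]
  L2: h(160,76)=(160*31+76)%997=51 h(726,726)=(726*31+726)%997=301 -> [51, 301]
  L3: h(51,301)=(51*31+301)%997=885 -> [885]
  root = 885 == target 885  ** MATCH **
Candidate D: set leaf[3] = 38 -> leaves = [69, 62, 34, 38, 85]
  L0: [69, 62, 34, 38, 85]
  L1: h(69,62)=(69*31+62)%997=207 h(34,38)=(34*31+38)%997=95 h(85,85)=(85*31+85)%997=726 -> [207, 95, 726]
  L2: h(207,95)=(207*31+95)%997=530 h(726,726)=(726*31+726)%997=301 -> [530, 301]
  L3: h(530,301)=(530*31+301)%997=779 -> [779]
  root = 779 != target 885
Candidate C produces the target root.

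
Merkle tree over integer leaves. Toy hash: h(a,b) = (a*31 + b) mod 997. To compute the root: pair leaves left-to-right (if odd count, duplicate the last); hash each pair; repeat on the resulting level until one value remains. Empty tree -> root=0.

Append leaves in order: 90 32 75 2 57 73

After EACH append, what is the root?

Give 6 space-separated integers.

After append 90 (leaves=[90]):
  L0: [90]
  root=90
After append 32 (leaves=[90, 32]):
  L0: [90, 32]
  L1: h(90,32)=(90*31+32)%997=828 -> [828]
  root=828
After append 75 (leaves=[90, 32, 75]):
  L0: [90, 32, 75]
  L1: h(90,32)=(90*31+32)%997=828 h(75,75)=(75*31+75)%997=406 -> [828, 406]
  L2: h(828,406)=(828*31+406)%997=152 -> [152]
  root=152
After append 2 (leaves=[90, 32, 75, 2]):
  L0: [90, 32, 75, 2]
  L1: h(90,32)=(90*31+32)%997=828 h(75,2)=(75*31+2)%997=333 -> [828, 333]
  L2: h(828,333)=(828*31+333)%997=79 -> [79]
  root=79
After append 57 (leaves=[90, 32, 75, 2, 57]):
  L0: [90, 32, 75, 2, 57]
  L1: h(90,32)=(90*31+32)%997=828 h(75,2)=(75*31+2)%997=333 h(57,57)=(57*31+57)%997=827 -> [828, 333, 827]
  L2: h(828,333)=(828*31+333)%997=79 h(827,827)=(827*31+827)%997=542 -> [79, 542]
  L3: h(79,542)=(79*31+542)%997=0 -> [0]
  root=0
After append 73 (leaves=[90, 32, 75, 2, 57, 73]):
  L0: [90, 32, 75, 2, 57, 73]
  L1: h(90,32)=(90*31+32)%997=828 h(75,2)=(75*31+2)%997=333 h(57,73)=(57*31+73)%997=843 -> [828, 333, 843]
  L2: h(828,333)=(828*31+333)%997=79 h(843,843)=(843*31+843)%997=57 -> [79, 57]
  L3: h(79,57)=(79*31+57)%997=512 -> [512]
  root=512

Answer: 90 828 152 79 0 512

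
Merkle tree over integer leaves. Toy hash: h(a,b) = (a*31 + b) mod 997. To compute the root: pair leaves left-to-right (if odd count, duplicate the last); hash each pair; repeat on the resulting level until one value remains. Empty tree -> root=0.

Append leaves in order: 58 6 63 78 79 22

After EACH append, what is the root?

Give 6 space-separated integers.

After append 58 (leaves=[58]):
  L0: [58]
  root=58
After append 6 (leaves=[58, 6]):
  L0: [58, 6]
  L1: h(58,6)=(58*31+6)%997=807 -> [807]
  root=807
After append 63 (leaves=[58, 6, 63]):
  L0: [58, 6, 63]
  L1: h(58,6)=(58*31+6)%997=807 h(63,63)=(63*31+63)%997=22 -> [807, 22]
  L2: h(807,22)=(807*31+22)%997=114 -> [114]
  root=114
After append 78 (leaves=[58, 6, 63, 78]):
  L0: [58, 6, 63, 78]
  L1: h(58,6)=(58*31+6)%997=807 h(63,78)=(63*31+78)%997=37 -> [807, 37]
  L2: h(807,37)=(807*31+37)%997=129 -> [129]
  root=129
After append 79 (leaves=[58, 6, 63, 78, 79]):
  L0: [58, 6, 63, 78, 79]
  L1: h(58,6)=(58*31+6)%997=807 h(63,78)=(63*31+78)%997=37 h(79,79)=(79*31+79)%997=534 -> [807, 37, 534]
  L2: h(807,37)=(807*31+37)%997=129 h(534,534)=(534*31+534)%997=139 -> [129, 139]
  L3: h(129,139)=(129*31+139)%997=150 -> [150]
  root=150
After append 22 (leaves=[58, 6, 63, 78, 79, 22]):
  L0: [58, 6, 63, 78, 79, 22]
  L1: h(58,6)=(58*31+6)%997=807 h(63,78)=(63*31+78)%997=37 h(79,22)=(79*31+22)%997=477 -> [807, 37, 477]
  L2: h(807,37)=(807*31+37)%997=129 h(477,477)=(477*31+477)%997=309 -> [129, 309]
  L3: h(129,309)=(129*31+309)%997=320 -> [320]
  root=320

Answer: 58 807 114 129 150 320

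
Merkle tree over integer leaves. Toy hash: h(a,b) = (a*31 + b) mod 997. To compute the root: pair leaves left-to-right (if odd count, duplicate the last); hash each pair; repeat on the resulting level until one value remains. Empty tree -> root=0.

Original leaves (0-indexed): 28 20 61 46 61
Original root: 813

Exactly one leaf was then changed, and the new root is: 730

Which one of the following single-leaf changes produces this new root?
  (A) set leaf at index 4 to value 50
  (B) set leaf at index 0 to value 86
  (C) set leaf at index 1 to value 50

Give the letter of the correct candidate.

Original leaves: [28, 20, 61, 46, 61]
Target new root: 730
Try each candidate change and compute the resulting root:
Candidate A: set leaf[4] = 50 -> leaves = [28, 20, 61, 46, 50]
  L0: [28, 20, 61, 46, 50]
  L1: h(28,20)=(28*31+20)%997=888 h(61,46)=(61*31+46)%997=940 h(50,50)=(50*31+50)%997=603 -> [888, 940, 603]
  L2: h(888,940)=(888*31+940)%997=552 h(603,603)=(603*31+603)%997=353 -> [552, 353]
  L3: h(552,353)=(552*31+353)%997=516 -> [516]
  root = 516 != target 730
Candidate B: set leaf[0] = 86 -> leaves = [86, 20, 61, 46, 61]
  L0: [86, 20, 61, 46, 61]
  L1: h(86,20)=(86*31+20)%997=692 h(61,46)=(61*31+46)%997=940 h(61,61)=(61*31+61)%997=955 -> [692, 940, 955]
  L2: h(692,940)=(692*31+940)%997=458 h(955,955)=(955*31+955)%997=650 -> [458, 650]
  L3: h(458,650)=(458*31+650)%997=890 -> [890]
  root = 890 != target 730
Candidate C: set leaf[1] = 50 -> leaves = [28, 50, 61, 46, 61]
  L0: [28, 50, 61, 46, 61]
  L1: h(28,50)=(28*31+50)%997=918 h(61,46)=(61*31+46)%997=940 h(61,61)=(61*31+61)%997=955 -> [918, 940, 955]
  L2: h(918,940)=(918*31+940)%997=485 h(955,955)=(955*31+955)%997=650 -> [485, 650]
  L3: h(485,650)=(485*31+650)%997=730 -> [730]
  root = 730 == target 730  ** MATCH **
Candidate C produces the target root.

Answer: C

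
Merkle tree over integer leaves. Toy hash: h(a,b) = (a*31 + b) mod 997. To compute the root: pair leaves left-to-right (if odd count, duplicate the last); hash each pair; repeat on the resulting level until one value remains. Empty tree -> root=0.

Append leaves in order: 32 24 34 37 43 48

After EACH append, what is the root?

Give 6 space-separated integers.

After append 32 (leaves=[32]):
  L0: [32]
  root=32
After append 24 (leaves=[32, 24]):
  L0: [32, 24]
  L1: h(32,24)=(32*31+24)%997=19 -> [19]
  root=19
After append 34 (leaves=[32, 24, 34]):
  L0: [32, 24, 34]
  L1: h(32,24)=(32*31+24)%997=19 h(34,34)=(34*31+34)%997=91 -> [19, 91]
  L2: h(19,91)=(19*31+91)%997=680 -> [680]
  root=680
After append 37 (leaves=[32, 24, 34, 37]):
  L0: [32, 24, 34, 37]
  L1: h(32,24)=(32*31+24)%997=19 h(34,37)=(34*31+37)%997=94 -> [19, 94]
  L2: h(19,94)=(19*31+94)%997=683 -> [683]
  root=683
After append 43 (leaves=[32, 24, 34, 37, 43]):
  L0: [32, 24, 34, 37, 43]
  L1: h(32,24)=(32*31+24)%997=19 h(34,37)=(34*31+37)%997=94 h(43,43)=(43*31+43)%997=379 -> [19, 94, 379]
  L2: h(19,94)=(19*31+94)%997=683 h(379,379)=(379*31+379)%997=164 -> [683, 164]
  L3: h(683,164)=(683*31+164)%997=400 -> [400]
  root=400
After append 48 (leaves=[32, 24, 34, 37, 43, 48]):
  L0: [32, 24, 34, 37, 43, 48]
  L1: h(32,24)=(32*31+24)%997=19 h(34,37)=(34*31+37)%997=94 h(43,48)=(43*31+48)%997=384 -> [19, 94, 384]
  L2: h(19,94)=(19*31+94)%997=683 h(384,384)=(384*31+384)%997=324 -> [683, 324]
  L3: h(683,324)=(683*31+324)%997=560 -> [560]
  root=560

Answer: 32 19 680 683 400 560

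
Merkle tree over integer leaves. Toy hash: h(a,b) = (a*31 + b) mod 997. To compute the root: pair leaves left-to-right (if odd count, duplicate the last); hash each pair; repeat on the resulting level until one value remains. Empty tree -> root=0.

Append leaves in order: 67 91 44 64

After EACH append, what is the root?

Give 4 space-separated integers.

Answer: 67 174 820 840

Derivation:
After append 67 (leaves=[67]):
  L0: [67]
  root=67
After append 91 (leaves=[67, 91]):
  L0: [67, 91]
  L1: h(67,91)=(67*31+91)%997=174 -> [174]
  root=174
After append 44 (leaves=[67, 91, 44]):
  L0: [67, 91, 44]
  L1: h(67,91)=(67*31+91)%997=174 h(44,44)=(44*31+44)%997=411 -> [174, 411]
  L2: h(174,411)=(174*31+411)%997=820 -> [820]
  root=820
After append 64 (leaves=[67, 91, 44, 64]):
  L0: [67, 91, 44, 64]
  L1: h(67,91)=(67*31+91)%997=174 h(44,64)=(44*31+64)%997=431 -> [174, 431]
  L2: h(174,431)=(174*31+431)%997=840 -> [840]
  root=840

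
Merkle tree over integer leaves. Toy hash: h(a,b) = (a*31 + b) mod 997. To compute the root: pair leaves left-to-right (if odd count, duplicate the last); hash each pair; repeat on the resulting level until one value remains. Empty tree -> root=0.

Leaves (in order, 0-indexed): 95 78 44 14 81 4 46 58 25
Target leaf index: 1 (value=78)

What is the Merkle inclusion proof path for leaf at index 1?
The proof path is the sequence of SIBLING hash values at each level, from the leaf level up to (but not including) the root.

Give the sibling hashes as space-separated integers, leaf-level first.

L0 (leaves): [95, 78, 44, 14, 81, 4, 46, 58, 25], target index=1
L1: h(95,78)=(95*31+78)%997=32 [pair 0] h(44,14)=(44*31+14)%997=381 [pair 1] h(81,4)=(81*31+4)%997=521 [pair 2] h(46,58)=(46*31+58)%997=487 [pair 3] h(25,25)=(25*31+25)%997=800 [pair 4] -> [32, 381, 521, 487, 800]
  Sibling for proof at L0: 95
L2: h(32,381)=(32*31+381)%997=376 [pair 0] h(521,487)=(521*31+487)%997=686 [pair 1] h(800,800)=(800*31+800)%997=675 [pair 2] -> [376, 686, 675]
  Sibling for proof at L1: 381
L3: h(376,686)=(376*31+686)%997=378 [pair 0] h(675,675)=(675*31+675)%997=663 [pair 1] -> [378, 663]
  Sibling for proof at L2: 686
L4: h(378,663)=(378*31+663)%997=417 [pair 0] -> [417]
  Sibling for proof at L3: 663
Root: 417
Proof path (sibling hashes from leaf to root): [95, 381, 686, 663]

Answer: 95 381 686 663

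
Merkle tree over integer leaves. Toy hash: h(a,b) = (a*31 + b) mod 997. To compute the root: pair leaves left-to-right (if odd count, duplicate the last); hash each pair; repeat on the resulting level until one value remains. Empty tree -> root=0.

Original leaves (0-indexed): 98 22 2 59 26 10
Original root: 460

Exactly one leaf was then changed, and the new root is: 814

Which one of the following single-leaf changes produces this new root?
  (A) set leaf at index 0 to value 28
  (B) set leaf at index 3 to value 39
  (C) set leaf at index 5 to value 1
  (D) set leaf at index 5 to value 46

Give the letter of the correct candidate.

Answer: A

Derivation:
Original leaves: [98, 22, 2, 59, 26, 10]
Target new root: 814
Try each candidate change and compute the resulting root:
Candidate A: set leaf[0] = 28 -> leaves = [28, 22, 2, 59, 26, 10]
  L0: [28, 22, 2, 59, 26, 10]
  L1: h(28,22)=(28*31+22)%997=890 h(2,59)=(2*31+59)%997=121 h(26,10)=(26*31+10)%997=816 -> [890, 121, 816]
  L2: h(890,121)=(890*31+121)%997=792 h(816,816)=(816*31+816)%997=190 -> [792, 190]
  L3: h(792,190)=(792*31+190)%997=814 -> [814]
  root = 814 == target 814  ** MATCH **
Candidate B: set leaf[3] = 39 -> leaves = [98, 22, 2, 39, 26, 10]
  L0: [98, 22, 2, 39, 26, 10]
  L1: h(98,22)=(98*31+22)%997=69 h(2,39)=(2*31+39)%997=101 h(26,10)=(26*31+10)%997=816 -> [69, 101, 816]
  L2: h(69,101)=(69*31+101)%997=246 h(816,816)=(816*31+816)%997=190 -> [246, 190]
  L3: h(246,190)=(246*31+190)%997=837 -> [837]
  root = 837 != target 814
Candidate C: set leaf[5] = 1 -> leaves = [98, 22, 2, 59, 26, 1]
  L0: [98, 22, 2, 59, 26, 1]
  L1: h(98,22)=(98*31+22)%997=69 h(2,59)=(2*31+59)%997=121 h(26,1)=(26*31+1)%997=807 -> [69, 121, 807]
  L2: h(69,121)=(69*31+121)%997=266 h(807,807)=(807*31+807)%997=899 -> [266, 899]
  L3: h(266,899)=(266*31+899)%997=172 -> [172]
  root = 172 != target 814
Candidate D: set leaf[5] = 46 -> leaves = [98, 22, 2, 59, 26, 46]
  L0: [98, 22, 2, 59, 26, 46]
  L1: h(98,22)=(98*31+22)%997=69 h(2,59)=(2*31+59)%997=121 h(26,46)=(26*31+46)%997=852 -> [69, 121, 852]
  L2: h(69,121)=(69*31+121)%997=266 h(852,852)=(852*31+852)%997=345 -> [266, 345]
  L3: h(266,345)=(266*31+345)%997=615 -> [615]
  root = 615 != target 814
Candidate A produces the target root.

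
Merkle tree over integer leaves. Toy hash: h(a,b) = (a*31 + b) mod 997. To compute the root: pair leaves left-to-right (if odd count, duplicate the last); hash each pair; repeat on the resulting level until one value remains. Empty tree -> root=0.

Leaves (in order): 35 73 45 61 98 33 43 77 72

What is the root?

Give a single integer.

L0: [35, 73, 45, 61, 98, 33, 43, 77, 72]
L1: h(35,73)=(35*31+73)%997=161 h(45,61)=(45*31+61)%997=459 h(98,33)=(98*31+33)%997=80 h(43,77)=(43*31+77)%997=413 h(72,72)=(72*31+72)%997=310 -> [161, 459, 80, 413, 310]
L2: h(161,459)=(161*31+459)%997=465 h(80,413)=(80*31+413)%997=899 h(310,310)=(310*31+310)%997=947 -> [465, 899, 947]
L3: h(465,899)=(465*31+899)%997=359 h(947,947)=(947*31+947)%997=394 -> [359, 394]
L4: h(359,394)=(359*31+394)%997=556 -> [556]

Answer: 556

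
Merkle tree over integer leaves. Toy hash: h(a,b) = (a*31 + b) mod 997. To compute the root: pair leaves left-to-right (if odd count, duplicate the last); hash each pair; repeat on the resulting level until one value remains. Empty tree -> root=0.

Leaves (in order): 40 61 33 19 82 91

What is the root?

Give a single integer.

L0: [40, 61, 33, 19, 82, 91]
L1: h(40,61)=(40*31+61)%997=304 h(33,19)=(33*31+19)%997=45 h(82,91)=(82*31+91)%997=639 -> [304, 45, 639]
L2: h(304,45)=(304*31+45)%997=496 h(639,639)=(639*31+639)%997=508 -> [496, 508]
L3: h(496,508)=(496*31+508)%997=929 -> [929]

Answer: 929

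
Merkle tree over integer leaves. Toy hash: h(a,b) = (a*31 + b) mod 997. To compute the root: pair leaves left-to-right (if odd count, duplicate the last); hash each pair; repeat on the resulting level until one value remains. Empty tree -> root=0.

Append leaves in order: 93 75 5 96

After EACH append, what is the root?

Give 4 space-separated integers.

Answer: 93 964 134 225

Derivation:
After append 93 (leaves=[93]):
  L0: [93]
  root=93
After append 75 (leaves=[93, 75]):
  L0: [93, 75]
  L1: h(93,75)=(93*31+75)%997=964 -> [964]
  root=964
After append 5 (leaves=[93, 75, 5]):
  L0: [93, 75, 5]
  L1: h(93,75)=(93*31+75)%997=964 h(5,5)=(5*31+5)%997=160 -> [964, 160]
  L2: h(964,160)=(964*31+160)%997=134 -> [134]
  root=134
After append 96 (leaves=[93, 75, 5, 96]):
  L0: [93, 75, 5, 96]
  L1: h(93,75)=(93*31+75)%997=964 h(5,96)=(5*31+96)%997=251 -> [964, 251]
  L2: h(964,251)=(964*31+251)%997=225 -> [225]
  root=225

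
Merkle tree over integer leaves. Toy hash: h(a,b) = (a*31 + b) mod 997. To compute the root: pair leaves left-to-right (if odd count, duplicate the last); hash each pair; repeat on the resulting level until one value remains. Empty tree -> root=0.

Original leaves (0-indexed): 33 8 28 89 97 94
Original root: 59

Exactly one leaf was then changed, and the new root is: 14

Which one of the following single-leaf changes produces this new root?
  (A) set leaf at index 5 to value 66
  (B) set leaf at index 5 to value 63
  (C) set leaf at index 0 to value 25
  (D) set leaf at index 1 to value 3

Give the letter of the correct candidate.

Answer: C

Derivation:
Original leaves: [33, 8, 28, 89, 97, 94]
Target new root: 14
Try each candidate change and compute the resulting root:
Candidate A: set leaf[5] = 66 -> leaves = [33, 8, 28, 89, 97, 66]
  L0: [33, 8, 28, 89, 97, 66]
  L1: h(33,8)=(33*31+8)%997=34 h(28,89)=(28*31+89)%997=957 h(97,66)=(97*31+66)%997=82 -> [34, 957, 82]
  L2: h(34,957)=(34*31+957)%997=17 h(82,82)=(82*31+82)%997=630 -> [17, 630]
  L3: h(17,630)=(17*31+630)%997=160 -> [160]
  root = 160 != target 14
Candidate B: set leaf[5] = 63 -> leaves = [33, 8, 28, 89, 97, 63]
  L0: [33, 8, 28, 89, 97, 63]
  L1: h(33,8)=(33*31+8)%997=34 h(28,89)=(28*31+89)%997=957 h(97,63)=(97*31+63)%997=79 -> [34, 957, 79]
  L2: h(34,957)=(34*31+957)%997=17 h(79,79)=(79*31+79)%997=534 -> [17, 534]
  L3: h(17,534)=(17*31+534)%997=64 -> [64]
  root = 64 != target 14
Candidate C: set leaf[0] = 25 -> leaves = [25, 8, 28, 89, 97, 94]
  L0: [25, 8, 28, 89, 97, 94]
  L1: h(25,8)=(25*31+8)%997=783 h(28,89)=(28*31+89)%997=957 h(97,94)=(97*31+94)%997=110 -> [783, 957, 110]
  L2: h(783,957)=(783*31+957)%997=305 h(110,110)=(110*31+110)%997=529 -> [305, 529]
  L3: h(305,529)=(305*31+529)%997=14 -> [14]
  root = 14 == target 14  ** MATCH **
Candidate D: set leaf[1] = 3 -> leaves = [33, 3, 28, 89, 97, 94]
  L0: [33, 3, 28, 89, 97, 94]
  L1: h(33,3)=(33*31+3)%997=29 h(28,89)=(28*31+89)%997=957 h(97,94)=(97*31+94)%997=110 -> [29, 957, 110]
  L2: h(29,957)=(29*31+957)%997=859 h(110,110)=(110*31+110)%997=529 -> [859, 529]
  L3: h(859,529)=(859*31+529)%997=239 -> [239]
  root = 239 != target 14
Candidate C produces the target root.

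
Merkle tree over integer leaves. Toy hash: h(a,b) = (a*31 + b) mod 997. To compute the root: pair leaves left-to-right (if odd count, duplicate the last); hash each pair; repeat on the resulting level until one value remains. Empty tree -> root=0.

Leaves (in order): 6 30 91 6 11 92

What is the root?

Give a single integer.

Answer: 996

Derivation:
L0: [6, 30, 91, 6, 11, 92]
L1: h(6,30)=(6*31+30)%997=216 h(91,6)=(91*31+6)%997=833 h(11,92)=(11*31+92)%997=433 -> [216, 833, 433]
L2: h(216,833)=(216*31+833)%997=550 h(433,433)=(433*31+433)%997=895 -> [550, 895]
L3: h(550,895)=(550*31+895)%997=996 -> [996]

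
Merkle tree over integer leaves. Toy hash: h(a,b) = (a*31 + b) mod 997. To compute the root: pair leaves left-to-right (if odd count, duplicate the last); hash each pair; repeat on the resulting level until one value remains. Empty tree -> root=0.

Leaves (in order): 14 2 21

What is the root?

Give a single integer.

L0: [14, 2, 21]
L1: h(14,2)=(14*31+2)%997=436 h(21,21)=(21*31+21)%997=672 -> [436, 672]
L2: h(436,672)=(436*31+672)%997=230 -> [230]

Answer: 230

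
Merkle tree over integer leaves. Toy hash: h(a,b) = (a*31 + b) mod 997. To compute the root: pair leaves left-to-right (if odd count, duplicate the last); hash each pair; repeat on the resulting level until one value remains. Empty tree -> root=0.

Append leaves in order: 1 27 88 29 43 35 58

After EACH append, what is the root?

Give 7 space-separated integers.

Answer: 1 58 626 567 792 536 27

Derivation:
After append 1 (leaves=[1]):
  L0: [1]
  root=1
After append 27 (leaves=[1, 27]):
  L0: [1, 27]
  L1: h(1,27)=(1*31+27)%997=58 -> [58]
  root=58
After append 88 (leaves=[1, 27, 88]):
  L0: [1, 27, 88]
  L1: h(1,27)=(1*31+27)%997=58 h(88,88)=(88*31+88)%997=822 -> [58, 822]
  L2: h(58,822)=(58*31+822)%997=626 -> [626]
  root=626
After append 29 (leaves=[1, 27, 88, 29]):
  L0: [1, 27, 88, 29]
  L1: h(1,27)=(1*31+27)%997=58 h(88,29)=(88*31+29)%997=763 -> [58, 763]
  L2: h(58,763)=(58*31+763)%997=567 -> [567]
  root=567
After append 43 (leaves=[1, 27, 88, 29, 43]):
  L0: [1, 27, 88, 29, 43]
  L1: h(1,27)=(1*31+27)%997=58 h(88,29)=(88*31+29)%997=763 h(43,43)=(43*31+43)%997=379 -> [58, 763, 379]
  L2: h(58,763)=(58*31+763)%997=567 h(379,379)=(379*31+379)%997=164 -> [567, 164]
  L3: h(567,164)=(567*31+164)%997=792 -> [792]
  root=792
After append 35 (leaves=[1, 27, 88, 29, 43, 35]):
  L0: [1, 27, 88, 29, 43, 35]
  L1: h(1,27)=(1*31+27)%997=58 h(88,29)=(88*31+29)%997=763 h(43,35)=(43*31+35)%997=371 -> [58, 763, 371]
  L2: h(58,763)=(58*31+763)%997=567 h(371,371)=(371*31+371)%997=905 -> [567, 905]
  L3: h(567,905)=(567*31+905)%997=536 -> [536]
  root=536
After append 58 (leaves=[1, 27, 88, 29, 43, 35, 58]):
  L0: [1, 27, 88, 29, 43, 35, 58]
  L1: h(1,27)=(1*31+27)%997=58 h(88,29)=(88*31+29)%997=763 h(43,35)=(43*31+35)%997=371 h(58,58)=(58*31+58)%997=859 -> [58, 763, 371, 859]
  L2: h(58,763)=(58*31+763)%997=567 h(371,859)=(371*31+859)%997=396 -> [567, 396]
  L3: h(567,396)=(567*31+396)%997=27 -> [27]
  root=27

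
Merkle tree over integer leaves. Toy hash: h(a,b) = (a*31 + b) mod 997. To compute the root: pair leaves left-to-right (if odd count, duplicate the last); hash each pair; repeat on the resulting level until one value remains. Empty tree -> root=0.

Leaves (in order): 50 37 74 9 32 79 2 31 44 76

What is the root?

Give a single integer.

L0: [50, 37, 74, 9, 32, 79, 2, 31, 44, 76]
L1: h(50,37)=(50*31+37)%997=590 h(74,9)=(74*31+9)%997=309 h(32,79)=(32*31+79)%997=74 h(2,31)=(2*31+31)%997=93 h(44,76)=(44*31+76)%997=443 -> [590, 309, 74, 93, 443]
L2: h(590,309)=(590*31+309)%997=653 h(74,93)=(74*31+93)%997=393 h(443,443)=(443*31+443)%997=218 -> [653, 393, 218]
L3: h(653,393)=(653*31+393)%997=696 h(218,218)=(218*31+218)%997=994 -> [696, 994]
L4: h(696,994)=(696*31+994)%997=636 -> [636]

Answer: 636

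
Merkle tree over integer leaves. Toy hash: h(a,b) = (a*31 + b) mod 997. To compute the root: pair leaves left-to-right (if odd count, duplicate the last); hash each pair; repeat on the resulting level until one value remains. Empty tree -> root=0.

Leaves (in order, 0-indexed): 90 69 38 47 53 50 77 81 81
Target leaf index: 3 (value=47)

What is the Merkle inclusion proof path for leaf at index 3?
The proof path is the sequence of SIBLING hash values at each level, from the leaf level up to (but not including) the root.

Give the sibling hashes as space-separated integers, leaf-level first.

L0 (leaves): [90, 69, 38, 47, 53, 50, 77, 81, 81], target index=3
L1: h(90,69)=(90*31+69)%997=865 [pair 0] h(38,47)=(38*31+47)%997=228 [pair 1] h(53,50)=(53*31+50)%997=696 [pair 2] h(77,81)=(77*31+81)%997=474 [pair 3] h(81,81)=(81*31+81)%997=598 [pair 4] -> [865, 228, 696, 474, 598]
  Sibling for proof at L0: 38
L2: h(865,228)=(865*31+228)%997=124 [pair 0] h(696,474)=(696*31+474)%997=116 [pair 1] h(598,598)=(598*31+598)%997=193 [pair 2] -> [124, 116, 193]
  Sibling for proof at L1: 865
L3: h(124,116)=(124*31+116)%997=969 [pair 0] h(193,193)=(193*31+193)%997=194 [pair 1] -> [969, 194]
  Sibling for proof at L2: 116
L4: h(969,194)=(969*31+194)%997=323 [pair 0] -> [323]
  Sibling for proof at L3: 194
Root: 323
Proof path (sibling hashes from leaf to root): [38, 865, 116, 194]

Answer: 38 865 116 194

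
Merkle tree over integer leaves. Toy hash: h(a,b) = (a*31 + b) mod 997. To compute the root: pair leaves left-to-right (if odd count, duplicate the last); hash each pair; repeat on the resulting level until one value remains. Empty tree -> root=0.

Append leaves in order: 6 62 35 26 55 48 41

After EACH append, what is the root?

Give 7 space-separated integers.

After append 6 (leaves=[6]):
  L0: [6]
  root=6
After append 62 (leaves=[6, 62]):
  L0: [6, 62]
  L1: h(6,62)=(6*31+62)%997=248 -> [248]
  root=248
After append 35 (leaves=[6, 62, 35]):
  L0: [6, 62, 35]
  L1: h(6,62)=(6*31+62)%997=248 h(35,35)=(35*31+35)%997=123 -> [248, 123]
  L2: h(248,123)=(248*31+123)%997=832 -> [832]
  root=832
After append 26 (leaves=[6, 62, 35, 26]):
  L0: [6, 62, 35, 26]
  L1: h(6,62)=(6*31+62)%997=248 h(35,26)=(35*31+26)%997=114 -> [248, 114]
  L2: h(248,114)=(248*31+114)%997=823 -> [823]
  root=823
After append 55 (leaves=[6, 62, 35, 26, 55]):
  L0: [6, 62, 35, 26, 55]
  L1: h(6,62)=(6*31+62)%997=248 h(35,26)=(35*31+26)%997=114 h(55,55)=(55*31+55)%997=763 -> [248, 114, 763]
  L2: h(248,114)=(248*31+114)%997=823 h(763,763)=(763*31+763)%997=488 -> [823, 488]
  L3: h(823,488)=(823*31+488)%997=79 -> [79]
  root=79
After append 48 (leaves=[6, 62, 35, 26, 55, 48]):
  L0: [6, 62, 35, 26, 55, 48]
  L1: h(6,62)=(6*31+62)%997=248 h(35,26)=(35*31+26)%997=114 h(55,48)=(55*31+48)%997=756 -> [248, 114, 756]
  L2: h(248,114)=(248*31+114)%997=823 h(756,756)=(756*31+756)%997=264 -> [823, 264]
  L3: h(823,264)=(823*31+264)%997=852 -> [852]
  root=852
After append 41 (leaves=[6, 62, 35, 26, 55, 48, 41]):
  L0: [6, 62, 35, 26, 55, 48, 41]
  L1: h(6,62)=(6*31+62)%997=248 h(35,26)=(35*31+26)%997=114 h(55,48)=(55*31+48)%997=756 h(41,41)=(41*31+41)%997=315 -> [248, 114, 756, 315]
  L2: h(248,114)=(248*31+114)%997=823 h(756,315)=(756*31+315)%997=820 -> [823, 820]
  L3: h(823,820)=(823*31+820)%997=411 -> [411]
  root=411

Answer: 6 248 832 823 79 852 411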